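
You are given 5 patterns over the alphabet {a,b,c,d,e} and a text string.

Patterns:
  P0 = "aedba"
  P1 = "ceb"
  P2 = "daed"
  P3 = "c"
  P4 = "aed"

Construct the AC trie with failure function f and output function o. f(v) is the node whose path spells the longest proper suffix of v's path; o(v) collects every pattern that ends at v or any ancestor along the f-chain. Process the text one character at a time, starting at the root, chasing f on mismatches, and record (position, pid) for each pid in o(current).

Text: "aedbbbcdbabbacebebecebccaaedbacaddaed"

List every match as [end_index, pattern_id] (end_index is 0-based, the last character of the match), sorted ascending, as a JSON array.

Build automaton:
Trie (insert patterns):
  n0 'ε': a→1 c→6 d→9
  n1 'a': e→2
  n2 'ae': d→3
  n3 'aed': b→4  ←P4
  n4 'aedb': a→5
  n5 'aedba': ·  ←P0
  n6 'c': e→7  ←P3
  n7 'ce': b→8
  n8 'ceb': ·  ←P1
  n9 'd': a→10
  n10 'da': e→11
  n11 'dae': d→12
  n12 'daed': ·  ←P2

Failure links (BFS by depth):
  fail(1) 'a': from fail(0)=0 chase 'a': 0 ⇒ 0;  out=∅∪out(0)=∅
  fail(6) 'c': from fail(0)=0 chase 'c': 0 ⇒ 0;  out={3}∪out(0)={3}
  fail(9) 'd': from fail(0)=0 chase 'd': 0 ⇒ 0;  out=∅∪out(0)=∅
  fail(2) 'ae': from fail(1)=0 chase 'e': 0 ⇒ 0;  out=∅∪out(0)=∅
  fail(7) 'ce': from fail(6)=0 chase 'e': 0 ⇒ 0;  out=∅∪out(0)=∅
  fail(10) 'da': from fail(9)=0 chase 'a': 0 ⇒ 1;  out=∅∪out(1)=∅
  fail(3) 'aed': from fail(2)=0 chase 'd': 0 ⇒ 9;  out={4}∪out(9)={4}
  fail(8) 'ceb': from fail(7)=0 chase 'b': 0 ⇒ 0;  out={1}∪out(0)={1}
  fail(11) 'dae': from fail(10)=1 chase 'e': 1 ⇒ 2;  out=∅∪out(2)=∅
  fail(4) 'aedb': from fail(3)=9 chase 'b': 9→0 ⇒ 0;  out=∅∪out(0)=∅
  fail(12) 'daed': from fail(11)=2 chase 'd': 2 ⇒ 3;  out={2}∪out(3)={2,4}
  fail(5) 'aedba': from fail(4)=0 chase 'a': 0 ⇒ 1;  out={0}∪out(1)={0}

Scan:
pos 0 'a': at 1
pos 1 'e': at 2
pos 2 'd': at 3  ** P4@[0:2]
pos 3 'b': at 4
pos 4 'b': at 0 ·f
pos 5 'b': at 0
pos 6 'c': at 6  ** P3@[6:6]
pos 7 'd': at 9 ·f
pos 8 'b': at 0 ·f
pos 9 'a': at 1
pos 10 'b': at 0 ·f
pos 11 'b': at 0
pos 12 'a': at 1
pos 13 'c': at 6 ·f  ** P3@[13:13]
pos 14 'e': at 7
pos 15 'b': at 8  ** P1@[13:15]
pos 16 'e': at 0 ·f
pos 17 'b': at 0
pos 18 'e': at 0
pos 19 'c': at 6  ** P3@[19:19]
pos 20 'e': at 7
pos 21 'b': at 8  ** P1@[19:21]
pos 22 'c': at 6 ·f  ** P3@[22:22]
pos 23 'c': at 6 ·f  ** P3@[23:23]
pos 24 'a': at 1 ·f
pos 25 'a': at 1 ·f
pos 26 'e': at 2
pos 27 'd': at 3  ** P4@[25:27]
pos 28 'b': at 4
pos 29 'a': at 5  ** P0@[25:29]
pos 30 'c': at 6 ·f  ** P3@[30:30]
pos 31 'a': at 1 ·f
pos 32 'd': at 9 ·f
pos 33 'd': at 9 ·f
pos 34 'a': at 10
pos 35 'e': at 11
pos 36 'd': at 12  ** P2@[33:36],P4@[34:36]

Matches: [[2,4],[6,3],[13,3],[15,1],[19,3],[21,1],[22,3],[23,3],[27,4],[29,0],[30,3],[36,2],[36,4]]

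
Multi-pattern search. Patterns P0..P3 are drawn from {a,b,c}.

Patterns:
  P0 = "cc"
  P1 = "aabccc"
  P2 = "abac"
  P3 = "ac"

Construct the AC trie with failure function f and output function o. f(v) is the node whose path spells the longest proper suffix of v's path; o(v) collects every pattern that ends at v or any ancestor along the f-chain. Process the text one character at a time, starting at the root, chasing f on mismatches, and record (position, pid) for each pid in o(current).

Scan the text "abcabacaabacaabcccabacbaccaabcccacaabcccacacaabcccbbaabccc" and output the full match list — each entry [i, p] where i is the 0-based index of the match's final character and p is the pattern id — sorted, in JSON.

Construct AC machine:
Trie (insert patterns):
  n0 'ε': a→3 c→1
  n1 'c': c→2
  n2 'cc': ·  [P0 ends]
  n3 'a': a→4 b→9 c→12
  n4 'aa': b→5
  n5 'aab': c→6
  n6 'aabc': c→7
  n7 'aabcc': c→8
  n8 'aabccc': ·  [P1 ends]
  n9 'ab': a→10
  n10 'aba': c→11
  n11 'abac': ·  [P2 ends]
  n12 'ac': ·  [P3 ends]

BFS fail/out derivation:
  n1('c'): parent n0 fail=0; on 'c' 0 → fail=0;  out ∅∪∅=∅
  n3('a'): parent n0 fail=0; on 'a' 0 → fail=0;  out ∅∪∅=∅
  n2('cc'): parent n1 fail=0; on 'c' 0 → fail=1;  out {0}∪∅={0}
  n4('aa'): parent n3 fail=0; on 'a' 0 → fail=3;  out ∅∪∅=∅
  n9('ab'): parent n3 fail=0; on 'b' 0 → fail=0;  out ∅∪∅=∅
  n12('ac'): parent n3 fail=0; on 'c' 0 → fail=1;  out {3}∪∅={3}
  n5('aab'): parent n4 fail=3; on 'b' 3 → fail=9;  out ∅∪∅=∅
  n10('aba'): parent n9 fail=0; on 'a' 0 → fail=3;  out ∅∪∅=∅
  n6('aabc'): parent n5 fail=9; on 'c' 9→0 → fail=1;  out ∅∪∅=∅
  n11('abac'): parent n10 fail=3; on 'c' 3 → fail=12;  out {2}∪{3}={2,3}
  n7('aabcc'): parent n6 fail=1; on 'c' 1 → fail=2;  out ∅∪{0}={0}
  n8('aabccc'): parent n7 fail=2; on 'c' 2→1 → fail=2;  out {1}∪{0}={0,1}

Scan:
i=0 'a': node 0→3
i=1 'b': node 3→9
i=2 'c': node 9→1 (via fail)
i=3 'a': node 1→3 (via fail)
i=4 'b': node 3→9
i=5 'a': node 9→10
i=6 'c': node 10→11  ** P2@[3:6],P3@[5:6]
i=7 'a': node 11→3 (via fail)
i=8 'a': node 3→4
i=9 'b': node 4→5
i=10 'a': node 5→10 (via fail)
i=11 'c': node 10→11  ** P2@[8:11],P3@[10:11]
i=12 'a': node 11→3 (via fail)
i=13 'a': node 3→4
i=14 'b': node 4→5
i=15 'c': node 5→6
i=16 'c': node 6→7  ** P0@[15:16]
i=17 'c': node 7→8  ** P0@[16:17],P1@[12:17]
i=18 'a': node 8→3 (via fail)
i=19 'b': node 3→9
i=20 'a': node 9→10
i=21 'c': node 10→11  ** P2@[18:21],P3@[20:21]
i=22 'b': node 11→0 (via fail)
i=23 'a': node 0→3
i=24 'c': node 3→12  ** P3@[23:24]
i=25 'c': node 12→2 (via fail)  ** P0@[24:25]
i=26 'a': node 2→3 (via fail)
i=27 'a': node 3→4
i=28 'b': node 4→5
i=29 'c': node 5→6
i=30 'c': node 6→7  ** P0@[29:30]
i=31 'c': node 7→8  ** P0@[30:31],P1@[26:31]
i=32 'a': node 8→3 (via fail)
i=33 'c': node 3→12  ** P3@[32:33]
i=34 'a': node 12→3 (via fail)
i=35 'a': node 3→4
i=36 'b': node 4→5
i=37 'c': node 5→6
i=38 'c': node 6→7  ** P0@[37:38]
i=39 'c': node 7→8  ** P0@[38:39],P1@[34:39]
i=40 'a': node 8→3 (via fail)
i=41 'c': node 3→12  ** P3@[40:41]
i=42 'a': node 12→3 (via fail)
i=43 'c': node 3→12  ** P3@[42:43]
i=44 'a': node 12→3 (via fail)
i=45 'a': node 3→4
i=46 'b': node 4→5
i=47 'c': node 5→6
i=48 'c': node 6→7  ** P0@[47:48]
i=49 'c': node 7→8  ** P0@[48:49],P1@[44:49]
i=50 'b': node 8→0 (via fail)
i=51 'b': node 0→0
i=52 'a': node 0→3
i=53 'a': node 3→4
i=54 'b': node 4→5
i=55 'c': node 5→6
i=56 'c': node 6→7  ** P0@[55:56]
i=57 'c': node 7→8  ** P0@[56:57],P1@[52:57]

All matches (sorted): [[6,2],[6,3],[11,2],[11,3],[16,0],[17,0],[17,1],[21,2],[21,3],[24,3],[25,0],[30,0],[31,0],[31,1],[33,3],[38,0],[39,0],[39,1],[41,3],[43,3],[48,0],[49,0],[49,1],[56,0],[57,0],[57,1]]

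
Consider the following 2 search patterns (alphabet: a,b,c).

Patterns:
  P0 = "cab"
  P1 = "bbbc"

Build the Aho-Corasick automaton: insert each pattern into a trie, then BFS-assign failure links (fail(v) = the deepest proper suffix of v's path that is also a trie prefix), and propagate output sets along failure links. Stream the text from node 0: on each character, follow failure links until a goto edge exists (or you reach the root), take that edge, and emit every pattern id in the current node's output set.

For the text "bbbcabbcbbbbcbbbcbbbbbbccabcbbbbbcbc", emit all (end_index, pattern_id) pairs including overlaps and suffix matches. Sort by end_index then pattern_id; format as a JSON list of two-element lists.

Construct AC machine:
Trie nodes:
  n0 'ε': b→4 c→1
  n1 'c': a→2
  n2 'ca': b→3
  n3 'cab': ·  [P0 ends]
  n4 'b': b→5
  n5 'bb': b→6
  n6 'bbb': c→7
  n7 'bbbc': ·  [P1 ends]

Failure links (BFS by depth):
  n1('c'): parent n0 fail=0; on 'c' 0 → fail=0;  out ∅∪∅=∅
  n4('b'): parent n0 fail=0; on 'b' 0 → fail=0;  out ∅∪∅=∅
  n2('ca'): parent n1 fail=0; on 'a' 0 → fail=0;  out ∅∪∅=∅
  n5('bb'): parent n4 fail=0; on 'b' 0 → fail=4;  out ∅∪∅=∅
  n3('cab'): parent n2 fail=0; on 'b' 0 → fail=4;  out {0}∪∅={0}
  n6('bbb'): parent n5 fail=4; on 'b' 4 → fail=5;  out ∅∪∅=∅
  n7('bbbc'): parent n6 fail=5; on 'c' 5→4→0 → fail=1;  out {1}∪∅={1}

Run:
pos 0 'b': at 4
pos 1 'b': at 5
pos 2 'b': at 6
pos 3 'c': at 7  emit P1@[0:3]
pos 4 'a': at 2 (fail-walked)
pos 5 'b': at 3  emit P0@[3:5]
pos 6 'b': at 5 (fail-walked)
pos 7 'c': at 1 (fail-walked)
pos 8 'b': at 4 (fail-walked)
pos 9 'b': at 5
pos 10 'b': at 6
pos 11 'b': at 6 (fail-walked)
pos 12 'c': at 7  emit P1@[9:12]
pos 13 'b': at 4 (fail-walked)
pos 14 'b': at 5
pos 15 'b': at 6
pos 16 'c': at 7  emit P1@[13:16]
pos 17 'b': at 4 (fail-walked)
pos 18 'b': at 5
pos 19 'b': at 6
pos 20 'b': at 6 (fail-walked)
pos 21 'b': at 6 (fail-walked)
pos 22 'b': at 6 (fail-walked)
pos 23 'c': at 7  emit P1@[20:23]
pos 24 'c': at 1 (fail-walked)
pos 25 'a': at 2
pos 26 'b': at 3  emit P0@[24:26]
pos 27 'c': at 1 (fail-walked)
pos 28 'b': at 4 (fail-walked)
pos 29 'b': at 5
pos 30 'b': at 6
pos 31 'b': at 6 (fail-walked)
pos 32 'b': at 6 (fail-walked)
pos 33 'c': at 7  emit P1@[30:33]
pos 34 'b': at 4 (fail-walked)
pos 35 'c': at 1 (fail-walked)

Matches: [[3,1],[5,0],[12,1],[16,1],[23,1],[26,0],[33,1]]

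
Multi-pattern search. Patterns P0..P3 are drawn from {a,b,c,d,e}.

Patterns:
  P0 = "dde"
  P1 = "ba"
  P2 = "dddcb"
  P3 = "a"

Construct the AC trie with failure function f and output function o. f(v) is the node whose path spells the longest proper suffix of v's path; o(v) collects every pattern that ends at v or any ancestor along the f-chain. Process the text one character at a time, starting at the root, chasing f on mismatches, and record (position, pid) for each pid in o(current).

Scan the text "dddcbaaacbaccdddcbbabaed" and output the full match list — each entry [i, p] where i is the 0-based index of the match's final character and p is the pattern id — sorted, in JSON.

Build automaton:
Trie nodes:
  0='ε' goto a→9 b→4 d→1
  1='d' goto d→2
  2='dd' goto d→6 e→3
  3='dde' goto ·  [P0 ends]
  4='b' goto a→5
  5='ba' goto ·  [P1 ends]
  6='ddd' goto c→7
  7='dddc' goto b→8
  8='dddcb' goto ·  [P2 ends]
  9='a' goto ·  [P3 ends]

BFS fail/out derivation:
  fail(1) 'd': from fail(0)=0 chase 'd': 0 ⇒ 0;  out=∅∪out(0)=∅
  fail(4) 'b': from fail(0)=0 chase 'b': 0 ⇒ 0;  out=∅∪out(0)=∅
  fail(9) 'a': from fail(0)=0 chase 'a': 0 ⇒ 0;  out={3}∪out(0)={3}
  fail(2) 'dd': from fail(1)=0 chase 'd': 0 ⇒ 1;  out=∅∪out(1)=∅
  fail(5) 'ba': from fail(4)=0 chase 'a': 0 ⇒ 9;  out={1}∪out(9)={1,3}
  fail(3) 'dde': from fail(2)=1 chase 'e': 1→0 ⇒ 0;  out={0}∪out(0)={0}
  fail(6) 'ddd': from fail(2)=1 chase 'd': 1 ⇒ 2;  out=∅∪out(2)=∅
  fail(7) 'dddc': from fail(6)=2 chase 'c': 2→1→0 ⇒ 0;  out=∅∪out(0)=∅
  fail(8) 'dddcb': from fail(7)=0 chase 'b': 0 ⇒ 4;  out={2}∪out(4)={2}

Run:
pos 0 'd': at 1
pos 1 'd': at 2
pos 2 'd': at 6
pos 3 'c': at 7
pos 4 'b': at 8  emit P2@[0:4]
pos 5 'a': at 5 (via fail)  emit P1@[4:5],P3@[5:5]
pos 6 'a': at 9 (via fail)  emit P3@[6:6]
pos 7 'a': at 9 (via fail)  emit P3@[7:7]
pos 8 'c': at 0 (via fail)
pos 9 'b': at 4
pos 10 'a': at 5  emit P1@[9:10],P3@[10:10]
pos 11 'c': at 0 (via fail)
pos 12 'c': at 0
pos 13 'd': at 1
pos 14 'd': at 2
pos 15 'd': at 6
pos 16 'c': at 7
pos 17 'b': at 8  emit P2@[13:17]
pos 18 'b': at 4 (via fail)
pos 19 'a': at 5  emit P1@[18:19],P3@[19:19]
pos 20 'b': at 4 (via fail)
pos 21 'a': at 5  emit P1@[20:21],P3@[21:21]
pos 22 'e': at 0 (via fail)
pos 23 'd': at 1

Result: [[4,2],[5,1],[5,3],[6,3],[7,3],[10,1],[10,3],[17,2],[19,1],[19,3],[21,1],[21,3]]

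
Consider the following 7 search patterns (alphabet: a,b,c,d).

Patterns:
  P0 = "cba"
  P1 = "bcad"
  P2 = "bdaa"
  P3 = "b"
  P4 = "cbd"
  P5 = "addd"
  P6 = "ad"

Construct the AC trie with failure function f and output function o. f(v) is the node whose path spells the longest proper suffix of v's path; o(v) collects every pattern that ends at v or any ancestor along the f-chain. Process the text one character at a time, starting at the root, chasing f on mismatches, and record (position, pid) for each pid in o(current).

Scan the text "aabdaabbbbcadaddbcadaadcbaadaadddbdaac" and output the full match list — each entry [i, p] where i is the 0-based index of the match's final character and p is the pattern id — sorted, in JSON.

Construct AC machine:
Trie (insert patterns):
  n0 'ε': a→12 b→4 c→1
  n1 'c': b→2
  n2 'cb': a→3 d→11
  n3 'cba': ·  ←P0
  n4 'b': c→5 d→8  ←P3
  n5 'bc': a→6
  n6 'bca': d→7
  n7 'bcad': ·  ←P1
  n8 'bd': a→9
  n9 'bda': a→10
  n10 'bdaa': ·  ←P2
  n11 'cbd': ·  ←P4
  n12 'a': d→13
  n13 'ad': d→14  ←P6
  n14 'add': d→15
  n15 'addd': ·  ←P5

Failure links (BFS by depth):
  n1('c'): parent n0 fail=0; on 'c' 0 → fail=0;  out ∅∪∅=∅
  n4('b'): parent n0 fail=0; on 'b' 0 → fail=0;  out {3}∪∅={3}
  n12('a'): parent n0 fail=0; on 'a' 0 → fail=0;  out ∅∪∅=∅
  n2('cb'): parent n1 fail=0; on 'b' 0 → fail=4;  out ∅∪{3}={3}
  n5('bc'): parent n4 fail=0; on 'c' 0 → fail=1;  out ∅∪∅=∅
  n8('bd'): parent n4 fail=0; on 'd' 0 → fail=0;  out ∅∪∅=∅
  n13('ad'): parent n12 fail=0; on 'd' 0 → fail=0;  out {6}∪∅={6}
  n3('cba'): parent n2 fail=4; on 'a' 4→0 → fail=12;  out {0}∪∅={0}
  n6('bca'): parent n5 fail=1; on 'a' 1→0 → fail=12;  out ∅∪∅=∅
  n9('bda'): parent n8 fail=0; on 'a' 0 → fail=12;  out ∅∪∅=∅
  n11('cbd'): parent n2 fail=4; on 'd' 4 → fail=8;  out {4}∪∅={4}
  n14('add'): parent n13 fail=0; on 'd' 0 → fail=0;  out ∅∪∅=∅
  n7('bcad'): parent n6 fail=12; on 'd' 12 → fail=13;  out {1}∪{6}={1,6}
  n10('bdaa'): parent n9 fail=12; on 'a' 12→0 → fail=12;  out {2}∪∅={2}
  n15('addd'): parent n14 fail=0; on 'd' 0 → fail=0;  out {5}∪∅={5}

Run:
i=0 'a': node 0→12
i=1 'a': node 12→12 ·f
i=2 'b': node 12→4 ·f  emit P3@[2:2]
i=3 'd': node 4→8
i=4 'a': node 8→9
i=5 'a': node 9→10  emit P2@[2:5]
i=6 'b': node 10→4 ·f  emit P3@[6:6]
i=7 'b': node 4→4 ·f  emit P3@[7:7]
i=8 'b': node 4→4 ·f  emit P3@[8:8]
i=9 'b': node 4→4 ·f  emit P3@[9:9]
i=10 'c': node 4→5
i=11 'a': node 5→6
i=12 'd': node 6→7  emit P1@[9:12],P6@[11:12]
i=13 'a': node 7→12 ·f
i=14 'd': node 12→13  emit P6@[13:14]
i=15 'd': node 13→14
i=16 'b': node 14→4 ·f  emit P3@[16:16]
i=17 'c': node 4→5
i=18 'a': node 5→6
i=19 'd': node 6→7  emit P1@[16:19],P6@[18:19]
i=20 'a': node 7→12 ·f
i=21 'a': node 12→12 ·f
i=22 'd': node 12→13  emit P6@[21:22]
i=23 'c': node 13→1 ·f
i=24 'b': node 1→2  emit P3@[24:24]
i=25 'a': node 2→3  emit P0@[23:25]
i=26 'a': node 3→12 ·f
i=27 'd': node 12→13  emit P6@[26:27]
i=28 'a': node 13→12 ·f
i=29 'a': node 12→12 ·f
i=30 'd': node 12→13  emit P6@[29:30]
i=31 'd': node 13→14
i=32 'd': node 14→15  emit P5@[29:32]
i=33 'b': node 15→4 ·f  emit P3@[33:33]
i=34 'd': node 4→8
i=35 'a': node 8→9
i=36 'a': node 9→10  emit P2@[33:36]
i=37 'c': node 10→1 ·f

Matches: [[2,3],[5,2],[6,3],[7,3],[8,3],[9,3],[12,1],[12,6],[14,6],[16,3],[19,1],[19,6],[22,6],[24,3],[25,0],[27,6],[30,6],[32,5],[33,3],[36,2]]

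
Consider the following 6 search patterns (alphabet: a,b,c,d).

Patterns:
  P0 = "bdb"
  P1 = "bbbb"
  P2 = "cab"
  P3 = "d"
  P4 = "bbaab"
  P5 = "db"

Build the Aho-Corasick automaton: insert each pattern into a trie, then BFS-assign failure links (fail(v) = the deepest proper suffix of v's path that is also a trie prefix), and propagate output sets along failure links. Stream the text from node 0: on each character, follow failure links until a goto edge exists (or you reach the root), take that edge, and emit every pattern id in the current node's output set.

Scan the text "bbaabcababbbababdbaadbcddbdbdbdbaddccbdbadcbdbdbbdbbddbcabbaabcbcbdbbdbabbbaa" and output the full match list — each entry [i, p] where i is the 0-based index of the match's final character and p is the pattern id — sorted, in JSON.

Construct AC machine:
Trie nodes:
  0='ε' goto b→1 c→7 d→10
  1='b' goto b→4 d→2
  2='bd' goto b→3
  3='bdb' goto ·  ←P0
  4='bb' goto a→11 b→5
  5='bbb' goto b→6
  6='bbbb' goto ·  ←P1
  7='c' goto a→8
  8='ca' goto b→9
  9='cab' goto ·  ←P2
  10='d' goto b→14  ←P3
  11='bba' goto a→12
  12='bbaa' goto b→13
  13='bbaab' goto ·  ←P4
  14='db' goto ·  ←P5

BFS fail/out derivation:
  n1('b'): parent n0 fail=0; on 'b' 0 → fail=0;  out ∅∪∅=∅
  n7('c'): parent n0 fail=0; on 'c' 0 → fail=0;  out ∅∪∅=∅
  n10('d'): parent n0 fail=0; on 'd' 0 → fail=0;  out {3}∪∅={3}
  n2('bd'): parent n1 fail=0; on 'd' 0 → fail=10;  out ∅∪{3}={3}
  n4('bb'): parent n1 fail=0; on 'b' 0 → fail=1;  out ∅∪∅=∅
  n8('ca'): parent n7 fail=0; on 'a' 0 → fail=0;  out ∅∪∅=∅
  n14('db'): parent n10 fail=0; on 'b' 0 → fail=1;  out {5}∪∅={5}
  n3('bdb'): parent n2 fail=10; on 'b' 10 → fail=14;  out {0}∪{5}={0,5}
  n5('bbb'): parent n4 fail=1; on 'b' 1 → fail=4;  out ∅∪∅=∅
  n9('cab'): parent n8 fail=0; on 'b' 0 → fail=1;  out {2}∪∅={2}
  n11('bba'): parent n4 fail=1; on 'a' 1→0 → fail=0;  out ∅∪∅=∅
  n6('bbbb'): parent n5 fail=4; on 'b' 4 → fail=5;  out {1}∪∅={1}
  n12('bbaa'): parent n11 fail=0; on 'a' 0 → fail=0;  out ∅∪∅=∅
  n13('bbaab'): parent n12 fail=0; on 'b' 0 → fail=1;  out {4}∪∅={4}

Scan:
i=0 'b': node 0→1
i=1 'b': node 1→4
i=2 'a': node 4→11
i=3 'a': node 11→12
i=4 'b': node 12→13  → match P4@[0:4]
i=5 'c': node 13→7 (fail-walked)
i=6 'a': node 7→8
i=7 'b': node 8→9  → match P2@[5:7]
i=8 'a': node 9→0 (fail-walked)
i=9 'b': node 0→1
i=10 'b': node 1→4
i=11 'b': node 4→5
i=12 'a': node 5→11 (fail-walked)
i=13 'b': node 11→1 (fail-walked)
i=14 'a': node 1→0 (fail-walked)
i=15 'b': node 0→1
i=16 'd': node 1→2  → match P3@[16:16]
i=17 'b': node 2→3  → match P0@[15:17],P5@[16:17]
i=18 'a': node 3→0 (fail-walked)
i=19 'a': node 0→0
i=20 'd': node 0→10  → match P3@[20:20]
i=21 'b': node 10→14  → match P5@[20:21]
i=22 'c': node 14→7 (fail-walked)
i=23 'd': node 7→10 (fail-walked)  → match P3@[23:23]
i=24 'd': node 10→10 (fail-walked)  → match P3@[24:24]
i=25 'b': node 10→14  → match P5@[24:25]
i=26 'd': node 14→2 (fail-walked)  → match P3@[26:26]
i=27 'b': node 2→3  → match P0@[25:27],P5@[26:27]
i=28 'd': node 3→2 (fail-walked)  → match P3@[28:28]
i=29 'b': node 2→3  → match P0@[27:29],P5@[28:29]
i=30 'd': node 3→2 (fail-walked)  → match P3@[30:30]
i=31 'b': node 2→3  → match P0@[29:31],P5@[30:31]
i=32 'a': node 3→0 (fail-walked)
i=33 'd': node 0→10  → match P3@[33:33]
i=34 'd': node 10→10 (fail-walked)  → match P3@[34:34]
i=35 'c': node 10→7 (fail-walked)
i=36 'c': node 7→7 (fail-walked)
i=37 'b': node 7→1 (fail-walked)
i=38 'd': node 1→2  → match P3@[38:38]
i=39 'b': node 2→3  → match P0@[37:39],P5@[38:39]
i=40 'a': node 3→0 (fail-walked)
i=41 'd': node 0→10  → match P3@[41:41]
i=42 'c': node 10→7 (fail-walked)
i=43 'b': node 7→1 (fail-walked)
i=44 'd': node 1→2  → match P3@[44:44]
i=45 'b': node 2→3  → match P0@[43:45],P5@[44:45]
i=46 'd': node 3→2 (fail-walked)  → match P3@[46:46]
i=47 'b': node 2→3  → match P0@[45:47],P5@[46:47]
i=48 'b': node 3→4 (fail-walked)
i=49 'd': node 4→2 (fail-walked)  → match P3@[49:49]
i=50 'b': node 2→3  → match P0@[48:50],P5@[49:50]
i=51 'b': node 3→4 (fail-walked)
i=52 'd': node 4→2 (fail-walked)  → match P3@[52:52]
i=53 'd': node 2→10 (fail-walked)  → match P3@[53:53]
i=54 'b': node 10→14  → match P5@[53:54]
i=55 'c': node 14→7 (fail-walked)
i=56 'a': node 7→8
i=57 'b': node 8→9  → match P2@[55:57]
i=58 'b': node 9→4 (fail-walked)
i=59 'a': node 4→11
i=60 'a': node 11→12
i=61 'b': node 12→13  → match P4@[57:61]
i=62 'c': node 13→7 (fail-walked)
i=63 'b': node 7→1 (fail-walked)
i=64 'c': node 1→7 (fail-walked)
i=65 'b': node 7→1 (fail-walked)
i=66 'd': node 1→2  → match P3@[66:66]
i=67 'b': node 2→3  → match P0@[65:67],P5@[66:67]
i=68 'b': node 3→4 (fail-walked)
i=69 'd': node 4→2 (fail-walked)  → match P3@[69:69]
i=70 'b': node 2→3  → match P0@[68:70],P5@[69:70]
i=71 'a': node 3→0 (fail-walked)
i=72 'b': node 0→1
i=73 'b': node 1→4
i=74 'b': node 4→5
i=75 'a': node 5→11 (fail-walked)
i=76 'a': node 11→12

Matches: [[4,4],[7,2],[16,3],[17,0],[17,5],[20,3],[21,5],[23,3],[24,3],[25,5],[26,3],[27,0],[27,5],[28,3],[29,0],[29,5],[30,3],[31,0],[31,5],[33,3],[34,3],[38,3],[39,0],[39,5],[41,3],[44,3],[45,0],[45,5],[46,3],[47,0],[47,5],[49,3],[50,0],[50,5],[52,3],[53,3],[54,5],[57,2],[61,4],[66,3],[67,0],[67,5],[69,3],[70,0],[70,5]]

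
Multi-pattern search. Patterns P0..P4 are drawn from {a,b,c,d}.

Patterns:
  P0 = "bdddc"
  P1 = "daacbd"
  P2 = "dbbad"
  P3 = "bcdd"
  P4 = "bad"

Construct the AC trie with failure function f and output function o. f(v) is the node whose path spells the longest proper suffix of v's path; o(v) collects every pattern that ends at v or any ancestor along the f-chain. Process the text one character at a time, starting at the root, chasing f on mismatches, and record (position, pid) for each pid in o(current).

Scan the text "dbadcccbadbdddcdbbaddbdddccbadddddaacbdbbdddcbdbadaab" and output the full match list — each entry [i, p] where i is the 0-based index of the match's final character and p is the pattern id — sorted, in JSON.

Build:
Trie nodes:
  n0 'ε': b→1 d→6
  n1 'b': a→19 c→16 d→2
  n2 'bd': d→3
  n3 'bdd': d→4
  n4 'bddd': c→5
  n5 'bdddc': ·  ←P0
  n6 'd': a→7 b→12
  n7 'da': a→8
  n8 'daa': c→9
  n9 'daac': b→10
  n10 'daacb': d→11
  n11 'daacbd': ·  ←P1
  n12 'db': b→13
  n13 'dbb': a→14
  n14 'dbba': d→15
  n15 'dbbad': ·  ←P2
  n16 'bc': d→17
  n17 'bcd': d→18
  n18 'bcdd': ·  ←P3
  n19 'ba': d→20
  n20 'bad': ·  ←P4

Failure links (BFS by depth):
  n1('b'): parent n0 fail=0; on 'b' 0 → fail=0;  out ∅∪∅=∅
  n6('d'): parent n0 fail=0; on 'd' 0 → fail=0;  out ∅∪∅=∅
  n2('bd'): parent n1 fail=0; on 'd' 0 → fail=6;  out ∅∪∅=∅
  n7('da'): parent n6 fail=0; on 'a' 0 → fail=0;  out ∅∪∅=∅
  n12('db'): parent n6 fail=0; on 'b' 0 → fail=1;  out ∅∪∅=∅
  n16('bc'): parent n1 fail=0; on 'c' 0 → fail=0;  out ∅∪∅=∅
  n19('ba'): parent n1 fail=0; on 'a' 0 → fail=0;  out ∅∪∅=∅
  n3('bdd'): parent n2 fail=6; on 'd' 6→0 → fail=6;  out ∅∪∅=∅
  n8('daa'): parent n7 fail=0; on 'a' 0 → fail=0;  out ∅∪∅=∅
  n13('dbb'): parent n12 fail=1; on 'b' 1→0 → fail=1;  out ∅∪∅=∅
  n17('bcd'): parent n16 fail=0; on 'd' 0 → fail=6;  out ∅∪∅=∅
  n20('bad'): parent n19 fail=0; on 'd' 0 → fail=6;  out {4}∪∅={4}
  n4('bddd'): parent n3 fail=6; on 'd' 6→0 → fail=6;  out ∅∪∅=∅
  n9('daac'): parent n8 fail=0; on 'c' 0 → fail=0;  out ∅∪∅=∅
  n14('dbba'): parent n13 fail=1; on 'a' 1 → fail=19;  out ∅∪∅=∅
  n18('bcdd'): parent n17 fail=6; on 'd' 6→0 → fail=6;  out {3}∪∅={3}
  n5('bdddc'): parent n4 fail=6; on 'c' 6→0 → fail=0;  out {0}∪∅={0}
  n10('daacb'): parent n9 fail=0; on 'b' 0 → fail=1;  out ∅∪∅=∅
  n15('dbbad'): parent n14 fail=19; on 'd' 19 → fail=20;  out {2}∪{4}={2,4}
  n11('daacbd'): parent n10 fail=1; on 'd' 1 → fail=2;  out {1}∪∅={1}

Text stream:
[0] read 'd'  n0⇒n6
[1] read 'b'  n6⇒n12
[2] read 'a'  n12⇒n19 ·f
[3] read 'd'  n19⇒n20  → match P4@[1:3]
[4] read 'c'  n20⇒n0 ·f
[5] read 'c'  n0⇒n0
[6] read 'c'  n0⇒n0
[7] read 'b'  n0⇒n1
[8] read 'a'  n1⇒n19
[9] read 'd'  n19⇒n20  → match P4@[7:9]
[10] read 'b'  n20⇒n12 ·f
[11] read 'd'  n12⇒n2 ·f
[12] read 'd'  n2⇒n3
[13] read 'd'  n3⇒n4
[14] read 'c'  n4⇒n5  → match P0@[10:14]
[15] read 'd'  n5⇒n6 ·f
[16] read 'b'  n6⇒n12
[17] read 'b'  n12⇒n13
[18] read 'a'  n13⇒n14
[19] read 'd'  n14⇒n15  → match P2@[15:19],P4@[17:19]
[20] read 'd'  n15⇒n6 ·f
[21] read 'b'  n6⇒n12
[22] read 'd'  n12⇒n2 ·f
[23] read 'd'  n2⇒n3
[24] read 'd'  n3⇒n4
[25] read 'c'  n4⇒n5  → match P0@[21:25]
[26] read 'c'  n5⇒n0 ·f
[27] read 'b'  n0⇒n1
[28] read 'a'  n1⇒n19
[29] read 'd'  n19⇒n20  → match P4@[27:29]
[30] read 'd'  n20⇒n6 ·f
[31] read 'd'  n6⇒n6 ·f
[32] read 'd'  n6⇒n6 ·f
[33] read 'd'  n6⇒n6 ·f
[34] read 'a'  n6⇒n7
[35] read 'a'  n7⇒n8
[36] read 'c'  n8⇒n9
[37] read 'b'  n9⇒n10
[38] read 'd'  n10⇒n11  → match P1@[33:38]
[39] read 'b'  n11⇒n12 ·f
[40] read 'b'  n12⇒n13
[41] read 'd'  n13⇒n2 ·f
[42] read 'd'  n2⇒n3
[43] read 'd'  n3⇒n4
[44] read 'c'  n4⇒n5  → match P0@[40:44]
[45] read 'b'  n5⇒n1 ·f
[46] read 'd'  n1⇒n2
[47] read 'b'  n2⇒n12 ·f
[48] read 'a'  n12⇒n19 ·f
[49] read 'd'  n19⇒n20  → match P4@[47:49]
[50] read 'a'  n20⇒n7 ·f
[51] read 'a'  n7⇒n8
[52] read 'b'  n8⇒n1 ·f

Matches: [[3,4],[9,4],[14,0],[19,2],[19,4],[25,0],[29,4],[38,1],[44,0],[49,4]]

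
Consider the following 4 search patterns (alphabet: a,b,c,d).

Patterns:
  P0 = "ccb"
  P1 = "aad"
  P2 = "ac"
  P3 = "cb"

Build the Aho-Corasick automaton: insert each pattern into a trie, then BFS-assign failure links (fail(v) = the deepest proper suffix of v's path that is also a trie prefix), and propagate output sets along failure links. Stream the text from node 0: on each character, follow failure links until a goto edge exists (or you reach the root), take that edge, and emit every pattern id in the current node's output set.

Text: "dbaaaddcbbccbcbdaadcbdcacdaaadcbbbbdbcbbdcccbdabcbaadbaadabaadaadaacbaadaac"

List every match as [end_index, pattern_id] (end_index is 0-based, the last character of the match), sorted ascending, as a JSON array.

Build:
Trie (insert patterns):
  0='ε' goto a→4 c→1
  1='c' goto b→8 c→2
  2='cc' goto b→3
  3='ccb' goto ·  ←P0
  4='a' goto a→5 c→7
  5='aa' goto d→6
  6='aad' goto ·  ←P1
  7='ac' goto ·  ←P2
  8='cb' goto ·  ←P3

Failure links (BFS by depth):
  n1('c'): parent n0 fail=0; on 'c' 0 → fail=0;  out ∅∪∅=∅
  n4('a'): parent n0 fail=0; on 'a' 0 → fail=0;  out ∅∪∅=∅
  n2('cc'): parent n1 fail=0; on 'c' 0 → fail=1;  out ∅∪∅=∅
  n5('aa'): parent n4 fail=0; on 'a' 0 → fail=4;  out ∅∪∅=∅
  n7('ac'): parent n4 fail=0; on 'c' 0 → fail=1;  out {2}∪∅={2}
  n8('cb'): parent n1 fail=0; on 'b' 0 → fail=0;  out {3}∪∅={3}
  n3('ccb'): parent n2 fail=1; on 'b' 1 → fail=8;  out {0}∪{3}={0,3}
  n6('aad'): parent n5 fail=4; on 'd' 4→0 → fail=0;  out {1}∪∅={1}

Scan:
[0] read 'd'  n0⇒n0
[1] read 'b'  n0⇒n0
[2] read 'a'  n0⇒n4
[3] read 'a'  n4⇒n5
[4] read 'a'  n5⇒n5 (fail-walked)
[5] read 'd'  n5⇒n6  emit P1@[3:5]
[6] read 'd'  n6⇒n0 (fail-walked)
[7] read 'c'  n0⇒n1
[8] read 'b'  n1⇒n8  emit P3@[7:8]
[9] read 'b'  n8⇒n0 (fail-walked)
[10] read 'c'  n0⇒n1
[11] read 'c'  n1⇒n2
[12] read 'b'  n2⇒n3  emit P0@[10:12],P3@[11:12]
[13] read 'c'  n3⇒n1 (fail-walked)
[14] read 'b'  n1⇒n8  emit P3@[13:14]
[15] read 'd'  n8⇒n0 (fail-walked)
[16] read 'a'  n0⇒n4
[17] read 'a'  n4⇒n5
[18] read 'd'  n5⇒n6  emit P1@[16:18]
[19] read 'c'  n6⇒n1 (fail-walked)
[20] read 'b'  n1⇒n8  emit P3@[19:20]
[21] read 'd'  n8⇒n0 (fail-walked)
[22] read 'c'  n0⇒n1
[23] read 'a'  n1⇒n4 (fail-walked)
[24] read 'c'  n4⇒n7  emit P2@[23:24]
[25] read 'd'  n7⇒n0 (fail-walked)
[26] read 'a'  n0⇒n4
[27] read 'a'  n4⇒n5
[28] read 'a'  n5⇒n5 (fail-walked)
[29] read 'd'  n5⇒n6  emit P1@[27:29]
[30] read 'c'  n6⇒n1 (fail-walked)
[31] read 'b'  n1⇒n8  emit P3@[30:31]
[32] read 'b'  n8⇒n0 (fail-walked)
[33] read 'b'  n0⇒n0
[34] read 'b'  n0⇒n0
[35] read 'd'  n0⇒n0
[36] read 'b'  n0⇒n0
[37] read 'c'  n0⇒n1
[38] read 'b'  n1⇒n8  emit P3@[37:38]
[39] read 'b'  n8⇒n0 (fail-walked)
[40] read 'd'  n0⇒n0
[41] read 'c'  n0⇒n1
[42] read 'c'  n1⇒n2
[43] read 'c'  n2⇒n2 (fail-walked)
[44] read 'b'  n2⇒n3  emit P0@[42:44],P3@[43:44]
[45] read 'd'  n3⇒n0 (fail-walked)
[46] read 'a'  n0⇒n4
[47] read 'b'  n4⇒n0 (fail-walked)
[48] read 'c'  n0⇒n1
[49] read 'b'  n1⇒n8  emit P3@[48:49]
[50] read 'a'  n8⇒n4 (fail-walked)
[51] read 'a'  n4⇒n5
[52] read 'd'  n5⇒n6  emit P1@[50:52]
[53] read 'b'  n6⇒n0 (fail-walked)
[54] read 'a'  n0⇒n4
[55] read 'a'  n4⇒n5
[56] read 'd'  n5⇒n6  emit P1@[54:56]
[57] read 'a'  n6⇒n4 (fail-walked)
[58] read 'b'  n4⇒n0 (fail-walked)
[59] read 'a'  n0⇒n4
[60] read 'a'  n4⇒n5
[61] read 'd'  n5⇒n6  emit P1@[59:61]
[62] read 'a'  n6⇒n4 (fail-walked)
[63] read 'a'  n4⇒n5
[64] read 'd'  n5⇒n6  emit P1@[62:64]
[65] read 'a'  n6⇒n4 (fail-walked)
[66] read 'a'  n4⇒n5
[67] read 'c'  n5⇒n7 (fail-walked)  emit P2@[66:67]
[68] read 'b'  n7⇒n8 (fail-walked)  emit P3@[67:68]
[69] read 'a'  n8⇒n4 (fail-walked)
[70] read 'a'  n4⇒n5
[71] read 'd'  n5⇒n6  emit P1@[69:71]
[72] read 'a'  n6⇒n4 (fail-walked)
[73] read 'a'  n4⇒n5
[74] read 'c'  n5⇒n7 (fail-walked)  emit P2@[73:74]

Result: [[5,1],[8,3],[12,0],[12,3],[14,3],[18,1],[20,3],[24,2],[29,1],[31,3],[38,3],[44,0],[44,3],[49,3],[52,1],[56,1],[61,1],[64,1],[67,2],[68,3],[71,1],[74,2]]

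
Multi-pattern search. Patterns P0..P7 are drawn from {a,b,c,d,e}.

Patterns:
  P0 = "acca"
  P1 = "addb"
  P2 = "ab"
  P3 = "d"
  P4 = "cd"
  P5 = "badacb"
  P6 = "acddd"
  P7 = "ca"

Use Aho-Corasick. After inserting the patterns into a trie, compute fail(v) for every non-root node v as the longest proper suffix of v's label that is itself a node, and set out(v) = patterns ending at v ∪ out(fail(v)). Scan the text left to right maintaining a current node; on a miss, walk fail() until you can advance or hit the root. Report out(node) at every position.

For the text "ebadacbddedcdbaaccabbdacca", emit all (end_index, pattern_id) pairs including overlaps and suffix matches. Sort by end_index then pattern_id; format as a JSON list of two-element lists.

Build:
Trie (insert patterns):
  n0 'ε': a→1 b→12 c→10 d→9
  n1 'a': b→8 c→2 d→5
  n2 'ac': c→3 d→18
  n3 'acc': a→4
  n4 'acca': ·  [P0 ends]
  n5 'ad': d→6
  n6 'add': b→7
  n7 'addb': ·  [P1 ends]
  n8 'ab': ·  [P2 ends]
  n9 'd': ·  [P3 ends]
  n10 'c': a→21 d→11
  n11 'cd': ·  [P4 ends]
  n12 'b': a→13
  n13 'ba': d→14
  n14 'bad': a→15
  n15 'bada': c→16
  n16 'badac': b→17
  n17 'badacb': ·  [P5 ends]
  n18 'acd': d→19
  n19 'acdd': d→20
  n20 'acddd': ·  [P6 ends]
  n21 'ca': ·  [P7 ends]

BFS fail/out derivation:
  fail(1) 'a': from fail(0)=0 chase 'a': 0 ⇒ 0;  out=∅∪out(0)=∅
  fail(9) 'd': from fail(0)=0 chase 'd': 0 ⇒ 0;  out={3}∪out(0)={3}
  fail(10) 'c': from fail(0)=0 chase 'c': 0 ⇒ 0;  out=∅∪out(0)=∅
  fail(12) 'b': from fail(0)=0 chase 'b': 0 ⇒ 0;  out=∅∪out(0)=∅
  fail(2) 'ac': from fail(1)=0 chase 'c': 0 ⇒ 10;  out=∅∪out(10)=∅
  fail(5) 'ad': from fail(1)=0 chase 'd': 0 ⇒ 9;  out=∅∪out(9)={3}
  fail(8) 'ab': from fail(1)=0 chase 'b': 0 ⇒ 12;  out={2}∪out(12)={2}
  fail(11) 'cd': from fail(10)=0 chase 'd': 0 ⇒ 9;  out={4}∪out(9)={3,4}
  fail(13) 'ba': from fail(12)=0 chase 'a': 0 ⇒ 1;  out=∅∪out(1)=∅
  fail(21) 'ca': from fail(10)=0 chase 'a': 0 ⇒ 1;  out={7}∪out(1)={7}
  fail(3) 'acc': from fail(2)=10 chase 'c': 10→0 ⇒ 10;  out=∅∪out(10)=∅
  fail(6) 'add': from fail(5)=9 chase 'd': 9→0 ⇒ 9;  out=∅∪out(9)={3}
  fail(14) 'bad': from fail(13)=1 chase 'd': 1 ⇒ 5;  out=∅∪out(5)={3}
  fail(18) 'acd': from fail(2)=10 chase 'd': 10 ⇒ 11;  out=∅∪out(11)={3,4}
  fail(4) 'acca': from fail(3)=10 chase 'a': 10 ⇒ 21;  out={0}∪out(21)={0,7}
  fail(7) 'addb': from fail(6)=9 chase 'b': 9→0 ⇒ 12;  out={1}∪out(12)={1}
  fail(15) 'bada': from fail(14)=5 chase 'a': 5→9→0 ⇒ 1;  out=∅∪out(1)=∅
  fail(19) 'acdd': from fail(18)=11 chase 'd': 11→9→0 ⇒ 9;  out=∅∪out(9)={3}
  fail(16) 'badac': from fail(15)=1 chase 'c': 1 ⇒ 2;  out=∅∪out(2)=∅
  fail(20) 'acddd': from fail(19)=9 chase 'd': 9→0 ⇒ 9;  out={6}∪out(9)={3,6}
  fail(17) 'badacb': from fail(16)=2 chase 'b': 2→10→0 ⇒ 12;  out={5}∪out(12)={5}

Text stream:
pos 0 'e': at 0
pos 1 'b': at 12
pos 2 'a': at 13
pos 3 'd': at 14  → match P3@[3:3]
pos 4 'a': at 15
pos 5 'c': at 16
pos 6 'b': at 17  → match P5@[1:6]
pos 7 'd': at 9 (fail-walked)  → match P3@[7:7]
pos 8 'd': at 9 (fail-walked)  → match P3@[8:8]
pos 9 'e': at 0 (fail-walked)
pos 10 'd': at 9  → match P3@[10:10]
pos 11 'c': at 10 (fail-walked)
pos 12 'd': at 11  → match P3@[12:12],P4@[11:12]
pos 13 'b': at 12 (fail-walked)
pos 14 'a': at 13
pos 15 'a': at 1 (fail-walked)
pos 16 'c': at 2
pos 17 'c': at 3
pos 18 'a': at 4  → match P0@[15:18],P7@[17:18]
pos 19 'b': at 8 (fail-walked)  → match P2@[18:19]
pos 20 'b': at 12 (fail-walked)
pos 21 'd': at 9 (fail-walked)  → match P3@[21:21]
pos 22 'a': at 1 (fail-walked)
pos 23 'c': at 2
pos 24 'c': at 3
pos 25 'a': at 4  → match P0@[22:25],P7@[24:25]

Matches: [[3,3],[6,5],[7,3],[8,3],[10,3],[12,3],[12,4],[18,0],[18,7],[19,2],[21,3],[25,0],[25,7]]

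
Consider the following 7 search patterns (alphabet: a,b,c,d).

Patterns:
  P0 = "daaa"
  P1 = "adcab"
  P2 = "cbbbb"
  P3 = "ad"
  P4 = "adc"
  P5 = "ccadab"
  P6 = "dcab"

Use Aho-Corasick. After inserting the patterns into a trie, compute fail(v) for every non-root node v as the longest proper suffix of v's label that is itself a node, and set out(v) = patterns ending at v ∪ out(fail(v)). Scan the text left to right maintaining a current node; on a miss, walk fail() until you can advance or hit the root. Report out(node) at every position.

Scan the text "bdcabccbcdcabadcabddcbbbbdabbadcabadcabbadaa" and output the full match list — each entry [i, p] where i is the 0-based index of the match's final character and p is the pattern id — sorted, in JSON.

Construct AC machine:
Trie (insert patterns):
  0='ε' goto a→5 c→10 d→1
  1='d' goto a→2 c→20
  2='da' goto a→3
  3='daa' goto a→4
  4='daaa' goto ·  [P0 ends]
  5='a' goto d→6
  6='ad' goto c→7  [P3 ends]
  7='adc' goto a→8  [P4 ends]
  8='adca' goto b→9
  9='adcab' goto ·  [P1 ends]
  10='c' goto b→11 c→15
  11='cb' goto b→12
  12='cbb' goto b→13
  13='cbbb' goto b→14
  14='cbbbb' goto ·  [P2 ends]
  15='cc' goto a→16
  16='cca' goto d→17
  17='ccad' goto a→18
  18='ccada' goto b→19
  19='ccadab' goto ·  [P5 ends]
  20='dc' goto a→21
  21='dca' goto b→22
  22='dcab' goto ·  [P6 ends]

Failure links (BFS by depth):
  fail(1) 'd': from fail(0)=0 chase 'd': 0 ⇒ 0;  out=∅∪out(0)=∅
  fail(5) 'a': from fail(0)=0 chase 'a': 0 ⇒ 0;  out=∅∪out(0)=∅
  fail(10) 'c': from fail(0)=0 chase 'c': 0 ⇒ 0;  out=∅∪out(0)=∅
  fail(2) 'da': from fail(1)=0 chase 'a': 0 ⇒ 5;  out=∅∪out(5)=∅
  fail(6) 'ad': from fail(5)=0 chase 'd': 0 ⇒ 1;  out={3}∪out(1)={3}
  fail(11) 'cb': from fail(10)=0 chase 'b': 0 ⇒ 0;  out=∅∪out(0)=∅
  fail(15) 'cc': from fail(10)=0 chase 'c': 0 ⇒ 10;  out=∅∪out(10)=∅
  fail(20) 'dc': from fail(1)=0 chase 'c': 0 ⇒ 10;  out=∅∪out(10)=∅
  fail(3) 'daa': from fail(2)=5 chase 'a': 5→0 ⇒ 5;  out=∅∪out(5)=∅
  fail(7) 'adc': from fail(6)=1 chase 'c': 1 ⇒ 20;  out={4}∪out(20)={4}
  fail(12) 'cbb': from fail(11)=0 chase 'b': 0 ⇒ 0;  out=∅∪out(0)=∅
  fail(16) 'cca': from fail(15)=10 chase 'a': 10→0 ⇒ 5;  out=∅∪out(5)=∅
  fail(21) 'dca': from fail(20)=10 chase 'a': 10→0 ⇒ 5;  out=∅∪out(5)=∅
  fail(4) 'daaa': from fail(3)=5 chase 'a': 5→0 ⇒ 5;  out={0}∪out(5)={0}
  fail(8) 'adca': from fail(7)=20 chase 'a': 20 ⇒ 21;  out=∅∪out(21)=∅
  fail(13) 'cbbb': from fail(12)=0 chase 'b': 0 ⇒ 0;  out=∅∪out(0)=∅
  fail(17) 'ccad': from fail(16)=5 chase 'd': 5 ⇒ 6;  out=∅∪out(6)={3}
  fail(22) 'dcab': from fail(21)=5 chase 'b': 5→0 ⇒ 0;  out={6}∪out(0)={6}
  fail(9) 'adcab': from fail(8)=21 chase 'b': 21 ⇒ 22;  out={1}∪out(22)={1,6}
  fail(14) 'cbbbb': from fail(13)=0 chase 'b': 0 ⇒ 0;  out={2}∪out(0)={2}
  fail(18) 'ccada': from fail(17)=6 chase 'a': 6→1 ⇒ 2;  out=∅∪out(2)=∅
  fail(19) 'ccadab': from fail(18)=2 chase 'b': 2→5→0 ⇒ 0;  out={5}∪out(0)={5}

Run:
pos 0 'b': at 0
pos 1 'd': at 1
pos 2 'c': at 20
pos 3 'a': at 21
pos 4 'b': at 22  ** P6@[1:4]
pos 5 'c': at 10 ·f
pos 6 'c': at 15
pos 7 'b': at 11 ·f
pos 8 'c': at 10 ·f
pos 9 'd': at 1 ·f
pos 10 'c': at 20
pos 11 'a': at 21
pos 12 'b': at 22  ** P6@[9:12]
pos 13 'a': at 5 ·f
pos 14 'd': at 6  ** P3@[13:14]
pos 15 'c': at 7  ** P4@[13:15]
pos 16 'a': at 8
pos 17 'b': at 9  ** P1@[13:17],P6@[14:17]
pos 18 'd': at 1 ·f
pos 19 'd': at 1 ·f
pos 20 'c': at 20
pos 21 'b': at 11 ·f
pos 22 'b': at 12
pos 23 'b': at 13
pos 24 'b': at 14  ** P2@[20:24]
pos 25 'd': at 1 ·f
pos 26 'a': at 2
pos 27 'b': at 0 ·f
pos 28 'b': at 0
pos 29 'a': at 5
pos 30 'd': at 6  ** P3@[29:30]
pos 31 'c': at 7  ** P4@[29:31]
pos 32 'a': at 8
pos 33 'b': at 9  ** P1@[29:33],P6@[30:33]
pos 34 'a': at 5 ·f
pos 35 'd': at 6  ** P3@[34:35]
pos 36 'c': at 7  ** P4@[34:36]
pos 37 'a': at 8
pos 38 'b': at 9  ** P1@[34:38],P6@[35:38]
pos 39 'b': at 0 ·f
pos 40 'a': at 5
pos 41 'd': at 6  ** P3@[40:41]
pos 42 'a': at 2 ·f
pos 43 'a': at 3

All matches (sorted): [[4,6],[12,6],[14,3],[15,4],[17,1],[17,6],[24,2],[30,3],[31,4],[33,1],[33,6],[35,3],[36,4],[38,1],[38,6],[41,3]]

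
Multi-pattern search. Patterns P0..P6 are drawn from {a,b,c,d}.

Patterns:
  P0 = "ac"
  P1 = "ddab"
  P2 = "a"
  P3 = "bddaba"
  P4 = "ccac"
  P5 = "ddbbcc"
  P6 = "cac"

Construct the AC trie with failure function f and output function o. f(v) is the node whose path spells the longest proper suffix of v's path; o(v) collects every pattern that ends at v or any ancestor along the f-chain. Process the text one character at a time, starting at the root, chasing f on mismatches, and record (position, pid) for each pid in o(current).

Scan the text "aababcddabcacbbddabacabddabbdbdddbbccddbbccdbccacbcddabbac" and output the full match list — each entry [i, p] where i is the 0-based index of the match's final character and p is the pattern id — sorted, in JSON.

Build:
Trie nodes:
  n0 'ε': a→1 b→7 c→13 d→3
  n1 'a': c→2  [P2 ends]
  n2 'ac': ·  [P0 ends]
  n3 'd': d→4
  n4 'dd': a→5 b→17
  n5 'dda': b→6
  n6 'ddab': ·  [P1 ends]
  n7 'b': d→8
  n8 'bd': d→9
  n9 'bdd': a→10
  n10 'bdda': b→11
  n11 'bddab': a→12
  n12 'bddaba': ·  [P3 ends]
  n13 'c': a→21 c→14
  n14 'cc': a→15
  n15 'cca': c→16
  n16 'ccac': ·  [P4 ends]
  n17 'ddb': b→18
  n18 'ddbb': c→19
  n19 'ddbbc': c→20
  n20 'ddbbcc': ·  [P5 ends]
  n21 'ca': c→22
  n22 'cac': ·  [P6 ends]

BFS fail/out derivation:
  n1('a'): parent n0 fail=0; on 'a' 0 → fail=0;  out {2}∪∅={2}
  n3('d'): parent n0 fail=0; on 'd' 0 → fail=0;  out ∅∪∅=∅
  n7('b'): parent n0 fail=0; on 'b' 0 → fail=0;  out ∅∪∅=∅
  n13('c'): parent n0 fail=0; on 'c' 0 → fail=0;  out ∅∪∅=∅
  n2('ac'): parent n1 fail=0; on 'c' 0 → fail=13;  out {0}∪∅={0}
  n4('dd'): parent n3 fail=0; on 'd' 0 → fail=3;  out ∅∪∅=∅
  n8('bd'): parent n7 fail=0; on 'd' 0 → fail=3;  out ∅∪∅=∅
  n14('cc'): parent n13 fail=0; on 'c' 0 → fail=13;  out ∅∪∅=∅
  n21('ca'): parent n13 fail=0; on 'a' 0 → fail=1;  out ∅∪{2}={2}
  n5('dda'): parent n4 fail=3; on 'a' 3→0 → fail=1;  out ∅∪{2}={2}
  n9('bdd'): parent n8 fail=3; on 'd' 3 → fail=4;  out ∅∪∅=∅
  n15('cca'): parent n14 fail=13; on 'a' 13 → fail=21;  out ∅∪{2}={2}
  n17('ddb'): parent n4 fail=3; on 'b' 3→0 → fail=7;  out ∅∪∅=∅
  n22('cac'): parent n21 fail=1; on 'c' 1 → fail=2;  out {6}∪{0}={0,6}
  n6('ddab'): parent n5 fail=1; on 'b' 1→0 → fail=7;  out {1}∪∅={1}
  n10('bdda'): parent n9 fail=4; on 'a' 4 → fail=5;  out ∅∪{2}={2}
  n16('ccac'): parent n15 fail=21; on 'c' 21 → fail=22;  out {4}∪{0,6}={0,4,6}
  n18('ddbb'): parent n17 fail=7; on 'b' 7→0 → fail=7;  out ∅∪∅=∅
  n11('bddab'): parent n10 fail=5; on 'b' 5 → fail=6;  out ∅∪{1}={1}
  n19('ddbbc'): parent n18 fail=7; on 'c' 7→0 → fail=13;  out ∅∪∅=∅
  n12('bddaba'): parent n11 fail=6; on 'a' 6→7→0 → fail=1;  out {3}∪{2}={2,3}
  n20('ddbbcc'): parent n19 fail=13; on 'c' 13 → fail=14;  out {5}∪∅={5}

Text stream:
i=0 'a': node 0→1  ** P2@[0:0]
i=1 'a': node 1→1 ·f  ** P2@[1:1]
i=2 'b': node 1→7 ·f
i=3 'a': node 7→1 ·f  ** P2@[3:3]
i=4 'b': node 1→7 ·f
i=5 'c': node 7→13 ·f
i=6 'd': node 13→3 ·f
i=7 'd': node 3→4
i=8 'a': node 4→5  ** P2@[8:8]
i=9 'b': node 5→6  ** P1@[6:9]
i=10 'c': node 6→13 ·f
i=11 'a': node 13→21  ** P2@[11:11]
i=12 'c': node 21→22  ** P0@[11:12],P6@[10:12]
i=13 'b': node 22→7 ·f
i=14 'b': node 7→7 ·f
i=15 'd': node 7→8
i=16 'd': node 8→9
i=17 'a': node 9→10  ** P2@[17:17]
i=18 'b': node 10→11  ** P1@[15:18]
i=19 'a': node 11→12  ** P2@[19:19],P3@[14:19]
i=20 'c': node 12→2 ·f  ** P0@[19:20]
i=21 'a': node 2→21 ·f  ** P2@[21:21]
i=22 'b': node 21→7 ·f
i=23 'd': node 7→8
i=24 'd': node 8→9
i=25 'a': node 9→10  ** P2@[25:25]
i=26 'b': node 10→11  ** P1@[23:26]
i=27 'b': node 11→7 ·f
i=28 'd': node 7→8
i=29 'b': node 8→7 ·f
i=30 'd': node 7→8
i=31 'd': node 8→9
i=32 'd': node 9→4 ·f
i=33 'b': node 4→17
i=34 'b': node 17→18
i=35 'c': node 18→19
i=36 'c': node 19→20  ** P5@[31:36]
i=37 'd': node 20→3 ·f
i=38 'd': node 3→4
i=39 'b': node 4→17
i=40 'b': node 17→18
i=41 'c': node 18→19
i=42 'c': node 19→20  ** P5@[37:42]
i=43 'd': node 20→3 ·f
i=44 'b': node 3→7 ·f
i=45 'c': node 7→13 ·f
i=46 'c': node 13→14
i=47 'a': node 14→15  ** P2@[47:47]
i=48 'c': node 15→16  ** P0@[47:48],P4@[45:48],P6@[46:48]
i=49 'b': node 16→7 ·f
i=50 'c': node 7→13 ·f
i=51 'd': node 13→3 ·f
i=52 'd': node 3→4
i=53 'a': node 4→5  ** P2@[53:53]
i=54 'b': node 5→6  ** P1@[51:54]
i=55 'b': node 6→7 ·f
i=56 'a': node 7→1 ·f  ** P2@[56:56]
i=57 'c': node 1→2  ** P0@[56:57]

Matches: [[0,2],[1,2],[3,2],[8,2],[9,1],[11,2],[12,0],[12,6],[17,2],[18,1],[19,2],[19,3],[20,0],[21,2],[25,2],[26,1],[36,5],[42,5],[47,2],[48,0],[48,4],[48,6],[53,2],[54,1],[56,2],[57,0]]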